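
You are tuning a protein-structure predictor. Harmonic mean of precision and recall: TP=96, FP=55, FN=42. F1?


Precision = 96/151 = 0.6358
Recall = 96/138 = 0.6957
F1 = 2·P·R/(P+R) = 2·TP/(2·TP+FP+FN) = 192/(192+55+42) = 192/289 = 0.6644

0.6644


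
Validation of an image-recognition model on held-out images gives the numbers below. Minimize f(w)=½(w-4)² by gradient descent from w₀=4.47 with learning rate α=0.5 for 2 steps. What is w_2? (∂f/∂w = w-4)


step 1: grad = 4.47-4 = 0.47; w = 4.47 - 0.5·(0.47) = 4.235
step 2: grad = 4.235-4 = 0.235; w = 4.235 - 0.5·(0.235) = 4.1175

4.1175


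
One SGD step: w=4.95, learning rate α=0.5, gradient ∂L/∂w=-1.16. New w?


w_new = w - α·∇
= 4.95 - 0.5·-1.16
= 4.95 + 0.58
= 5.53

5.53


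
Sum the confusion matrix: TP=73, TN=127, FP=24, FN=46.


Total = TP + TN + FP + FN
= 73 + 127 + 24 + 46
= 270
(Predicted positive: 97, predicted negative: 173)

270


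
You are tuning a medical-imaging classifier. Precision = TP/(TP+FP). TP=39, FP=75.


Precision = TP/(TP+FP)
= 39/(39+75)
= 39/114 = 34.21%

34.21%


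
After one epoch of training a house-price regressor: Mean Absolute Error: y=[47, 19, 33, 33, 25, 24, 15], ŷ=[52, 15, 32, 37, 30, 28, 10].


Absolute errors: |47-52|=5, |19-15|=4, |33-32|=1, |33-37|=4, |25-30|=5, |24-28|=4, |15-10|=5
Sum = 28
MAE = 28/7 = 4

4


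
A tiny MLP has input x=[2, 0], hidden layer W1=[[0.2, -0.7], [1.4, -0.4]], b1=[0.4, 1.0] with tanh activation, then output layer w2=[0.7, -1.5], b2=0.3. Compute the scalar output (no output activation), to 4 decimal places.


z1[0] = (0.2)·(2) + (-0.7)·(0) + 0.4 = 0.8
z1[1] = (1.4)·(2) + (-0.4)·(0) + 1.0 = 3.8
h = tanh(z1) = [0.664, 0.999]
output = (0.7)·(0.664) + (-1.5)·(0.999) + 0.3 = -0.7337

-0.7337


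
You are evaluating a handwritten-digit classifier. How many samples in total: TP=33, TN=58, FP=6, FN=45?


Total = TP + TN + FP + FN
= 33 + 58 + 6 + 45
= 142
(Predicted positive: 39, predicted negative: 103)

142


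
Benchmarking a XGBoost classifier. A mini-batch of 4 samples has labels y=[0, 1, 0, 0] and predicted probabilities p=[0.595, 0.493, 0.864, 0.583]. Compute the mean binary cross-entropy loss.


L[0] = -ln(1-0.595) = -ln(0.405) = 0.9039
L[1] = -ln(0.493) = 0.7072
L[2] = -ln(1-0.864) = -ln(0.136) = 1.9951
L[3] = -ln(1-0.583) = -ln(0.417) = 0.8747
mean = (0.9039 + 0.7072 + 1.9951 + 0.8747)/4 = 1.1202

1.1202


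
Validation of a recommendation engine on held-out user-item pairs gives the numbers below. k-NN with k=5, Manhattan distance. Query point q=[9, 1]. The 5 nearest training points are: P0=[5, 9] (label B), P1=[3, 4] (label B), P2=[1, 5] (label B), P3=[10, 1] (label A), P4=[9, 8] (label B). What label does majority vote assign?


d(q,P0) = 12  (label B)
d(q,P1) = 9  (label B)
d(q,P2) = 12  (label B)
d(q,P3) = 1  (label A)
d(q,P4) = 7  (label B)
Votes: A=1, B=4
Majority → B

B


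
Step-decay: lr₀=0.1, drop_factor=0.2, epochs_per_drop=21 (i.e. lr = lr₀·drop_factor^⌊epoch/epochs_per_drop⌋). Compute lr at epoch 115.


n_drops = ⌊115/21⌋ = 5
lr = 0.1·0.2^5 = 0.1·0.00032 = 0.000032

0.000032


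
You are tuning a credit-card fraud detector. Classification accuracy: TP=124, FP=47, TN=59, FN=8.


Accuracy = (TP+TN)/(TP+TN+FP+FN)
= (124+59)/(238)
= 183/238 = 76.89%

76.89%


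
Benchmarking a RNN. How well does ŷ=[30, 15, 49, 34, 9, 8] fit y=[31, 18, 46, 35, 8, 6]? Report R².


ȳ = 24
SS_res = Σ(y-ŷ)² = 25
SS_tot = Σ(y-ȳ)² = 1270
R² = 1 - SS_res/SS_tot = 1 - 0.0197 = 0.9803

0.9803


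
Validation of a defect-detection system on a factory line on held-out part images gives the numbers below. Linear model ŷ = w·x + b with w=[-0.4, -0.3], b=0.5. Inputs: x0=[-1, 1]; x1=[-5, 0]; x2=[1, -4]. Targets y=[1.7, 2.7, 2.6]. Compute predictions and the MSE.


ŷ0 = (-0.4)·(-1) + (-0.3)·(1) + 0.5 = 0.6
ŷ1 = (-0.4)·(-5) + (-0.3)·(0) + 0.5 = 2.5
ŷ2 = (-0.4)·(1) + (-0.3)·(-4) + 0.5 = 1.3
errors² = [1.21, 0.04, 1.69]
MSE = 2.9400/3 = 0.98

0.98


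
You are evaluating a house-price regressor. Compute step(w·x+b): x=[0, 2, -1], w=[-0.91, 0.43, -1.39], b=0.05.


z = (0)·(-0.91) + (2)·(0.43) + (-1)·(-1.39) + 0.05
  = 2.3
step(z) = 1 (z≥0)

1


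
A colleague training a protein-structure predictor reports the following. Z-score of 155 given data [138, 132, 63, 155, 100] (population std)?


μ = 117.6, σ = 32.5982
z = (155 - 117.6)/32.5982 = 1.1473

1.1473


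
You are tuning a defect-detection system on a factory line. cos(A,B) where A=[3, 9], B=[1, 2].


A·B = 3·1 + 9·2 = 21
‖A‖ = √90 = 9.4868, ‖B‖ = √5 = 2.2361
cos = 21/(√90·√5) = 21/√450 = 0.9899

0.9899


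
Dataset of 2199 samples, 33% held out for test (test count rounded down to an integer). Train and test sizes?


Test = ⌊2199·33/100⌋ = 725
Train = 2199 - 725 = 1474

Train: 1474, Test: 725


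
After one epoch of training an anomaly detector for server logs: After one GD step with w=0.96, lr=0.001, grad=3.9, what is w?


w_new = w - α·∇
= 0.96 - 0.001·3.9
= 0.96 - 0.0039
= 0.9561

0.9561


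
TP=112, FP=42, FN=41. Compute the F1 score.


Precision = 112/154 = 0.7273
Recall = 112/153 = 0.732
F1 = 2·P·R/(P+R) = 2·TP/(2·TP+FP+FN) = 224/(224+42+41) = 224/307 = 0.7296

0.7296


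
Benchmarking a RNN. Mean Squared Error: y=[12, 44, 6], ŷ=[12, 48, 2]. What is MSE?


Squared errors: (12-12)²=0, (44-48)²=16, (6-2)²=16
Sum = 32
MSE = 32/3 = 32/3

32/3


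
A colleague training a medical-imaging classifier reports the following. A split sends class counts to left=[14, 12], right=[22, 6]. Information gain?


Parent = [36, 18], H_parent = 0.9183
H_left = 0.9957 (n=26), H_right = 0.7496 (n=28)
H_children = (26/54)·0.9957 + (28/54)·0.7496 = 0.8681
IG = 0.9183 - 0.8681 = 0.0502

0.0502


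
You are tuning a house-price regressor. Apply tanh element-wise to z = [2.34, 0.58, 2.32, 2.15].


tanh(2.34) = 0.9816
tanh(0.58) = 0.5227
tanh(2.32) = 0.9809
tanh(2.15) = 0.9732
result = [0.9816, 0.5227, 0.9809, 0.9732]

[0.9816, 0.5227, 0.9809, 0.9732]


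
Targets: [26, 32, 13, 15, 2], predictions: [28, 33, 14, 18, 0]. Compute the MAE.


Absolute errors: |26-28|=2, |32-33|=1, |13-14|=1, |15-18|=3, |2-0|=2
Sum = 9
MAE = 9/5 = 9/5

9/5


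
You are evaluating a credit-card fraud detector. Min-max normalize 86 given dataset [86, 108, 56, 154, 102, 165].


min=56, max=165
(86-56)/(165-56) = 30/109 = 0.2752

0.2752


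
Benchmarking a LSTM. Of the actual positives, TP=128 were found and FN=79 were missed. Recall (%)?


Recall = TP/(TP+FN)
= 128/(128+79)
= 128/207 = 61.84%

61.84%


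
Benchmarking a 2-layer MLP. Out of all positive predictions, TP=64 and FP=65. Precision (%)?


Precision = TP/(TP+FP)
= 64/(64+65)
= 64/129 = 49.61%

49.61%


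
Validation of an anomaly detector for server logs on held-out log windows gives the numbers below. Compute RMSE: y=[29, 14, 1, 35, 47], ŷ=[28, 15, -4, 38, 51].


MSE = 52/5 = 10.4
RMSE = √(52/5) = 3.2249

3.2249


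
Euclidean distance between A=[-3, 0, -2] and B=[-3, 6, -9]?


d = √((-3+ 3)² + (0-6)² + (-2+ 9)²)
  = √(0 + 36 + 49)
  = √85 = 9.2195

9.2195


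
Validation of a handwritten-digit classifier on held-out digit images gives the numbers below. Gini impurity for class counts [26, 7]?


Probabilities: [26/33, 7/33] ≈ [0.7879, 0.2121]
Σpᵢ² = (676 + 49)/33² = 725/1089
Gini = 1 - Σpᵢ² = 1 - 725/1089 = 0.3343

0.3343


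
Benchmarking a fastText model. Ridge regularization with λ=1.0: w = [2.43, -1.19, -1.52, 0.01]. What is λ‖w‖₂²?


‖w‖₂² = (2.43)² + (-1.19)² + (-1.52)² + (0.01)²
     = 5.9049 + 1.4161 + 2.3104 + 0.0001
     = 9.6315
λ·‖w‖₂² = 1.0·9.6315 = 9.6315

9.6315


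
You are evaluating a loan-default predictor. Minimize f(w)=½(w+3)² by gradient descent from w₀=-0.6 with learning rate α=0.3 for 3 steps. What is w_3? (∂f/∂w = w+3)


step 1: grad = -0.6+3 = 2.4; w = -0.6 - 0.3·(2.4) = -1.32
step 2: grad = -1.32+3 = 1.68; w = -1.32 - 0.3·(1.68) = -1.824
step 3: grad = -1.824+3 = 1.176; w = -1.824 - 0.3·(1.176) = -2.1768

-2.1768


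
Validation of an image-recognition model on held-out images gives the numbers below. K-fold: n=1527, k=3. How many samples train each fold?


Fold size = 1527/3 = 509
Training per fold = 1527 - 509 = 1018

1018


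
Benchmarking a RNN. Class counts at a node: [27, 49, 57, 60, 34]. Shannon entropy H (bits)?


Probabilities: [27/227, 49/227, 57/227, 60/227, 34/227] ≈ [0.1189, 0.2159, 0.2511, 0.2643, 0.1498]
H = -((27/227)·log₂(27/227) + (49/227)·log₂(49/227) + (57/227)·log₂(57/227) + (60/227)·log₂(60/227) + (34/227)·log₂(34/227))
  = 2.2611 bits

2.2611 bits


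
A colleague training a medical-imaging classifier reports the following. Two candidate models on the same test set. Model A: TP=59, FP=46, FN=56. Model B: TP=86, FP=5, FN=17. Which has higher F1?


Model A: P=59/105=0.5619, R=59/115=0.513, F1=2PR/(P+R)=2TP/(2TP+FP+FN)=118/220=0.5364
Model B: P=86/91=0.9451, R=86/103=0.835, F1=2PR/(P+R)=2TP/(2TP+FP+FN)=172/194=0.8866
0.5364 < 0.8866 → Model B

Model B


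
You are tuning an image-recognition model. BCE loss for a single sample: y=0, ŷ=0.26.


BCE = -[y·ln(p) + (1-y)·ln(1-p)]
= -0 - 1·ln(1-0.26)
= -ln(0.74) = 0.3011

0.3011


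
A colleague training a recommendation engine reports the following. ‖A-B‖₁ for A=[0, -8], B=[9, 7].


d = |0-9| + |-8-7|
  = 9 + 15
  = 24

24


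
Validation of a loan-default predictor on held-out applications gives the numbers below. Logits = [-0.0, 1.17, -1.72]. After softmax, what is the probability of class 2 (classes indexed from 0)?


Exponentials: e^-0.0=1, e^1.17=3.222, e^-1.72=0.1791
Sum = 4.4011
Softmax = [0.2272, 0.7321, 0.0407]
p[2] = 0.1791/4.4011 = 0.0407

0.0407


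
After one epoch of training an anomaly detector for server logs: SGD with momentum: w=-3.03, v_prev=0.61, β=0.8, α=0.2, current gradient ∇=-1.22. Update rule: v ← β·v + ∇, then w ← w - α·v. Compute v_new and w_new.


v_new = 0.8·0.61 - 1.22 = 0.488 - 1.22 = -0.732
w_new = -3.03 - 0.2·-0.732 = -3.03 + 0.1464 = -2.8836

v_new=-0.732, w_new=-2.8836


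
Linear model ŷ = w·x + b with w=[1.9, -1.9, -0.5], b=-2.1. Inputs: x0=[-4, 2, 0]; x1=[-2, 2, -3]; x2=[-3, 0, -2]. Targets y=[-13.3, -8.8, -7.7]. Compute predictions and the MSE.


ŷ0 = (1.9)·(-4) + (-1.9)·(2) + (-0.5)·(0) - 2.1 = -13.5
ŷ1 = (1.9)·(-2) + (-1.9)·(2) + (-0.5)·(-3) - 2.1 = -8.2
ŷ2 = (1.9)·(-3) + (-1.9)·(0) + (-0.5)·(-2) - 2.1 = -6.8
errors² = [0.04, 0.36, 0.81]
MSE = 1.2100/3 = 0.4033

0.4033


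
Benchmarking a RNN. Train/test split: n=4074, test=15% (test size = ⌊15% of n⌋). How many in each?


Test = ⌊4074·15/100⌋ = 611
Train = 4074 - 611 = 3463

Train: 3463, Test: 611


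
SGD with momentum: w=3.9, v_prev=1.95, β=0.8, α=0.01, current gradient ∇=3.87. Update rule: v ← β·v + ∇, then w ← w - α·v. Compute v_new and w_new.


v_new = 0.8·1.95 + 3.87 = 1.56 + 3.87 = 5.43
w_new = 3.9 - 0.01·5.43 = 3.9 - 0.0543 = 3.8457

v_new=5.43, w_new=3.8457


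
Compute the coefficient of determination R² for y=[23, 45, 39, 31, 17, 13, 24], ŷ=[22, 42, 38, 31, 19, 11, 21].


ȳ = 27.4286
SS_res = Σ(y-ŷ)² = 28
SS_tot = Σ(y-ȳ)² = 803.71
R² = 1 - SS_res/SS_tot = 1 - 0.0348 = 0.9652

0.9652


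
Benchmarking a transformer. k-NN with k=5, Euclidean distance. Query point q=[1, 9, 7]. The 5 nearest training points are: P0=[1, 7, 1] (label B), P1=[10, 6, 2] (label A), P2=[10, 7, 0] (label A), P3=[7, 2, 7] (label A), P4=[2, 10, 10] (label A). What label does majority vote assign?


d(q,P0) = 6.3246  (label B)
d(q,P1) = 10.7238  (label A)
d(q,P2) = 11.5758  (label A)
d(q,P3) = 9.2195  (label A)
d(q,P4) = 3.3166  (label A)
Votes: A=4, B=1
Majority → A

A


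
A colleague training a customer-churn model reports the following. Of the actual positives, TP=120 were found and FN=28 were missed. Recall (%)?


Recall = TP/(TP+FN)
= 120/(120+28)
= 120/148 = 81.08%

81.08%


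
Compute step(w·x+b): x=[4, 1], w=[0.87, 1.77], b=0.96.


z = (4)·(0.87) + (1)·(1.77) + 0.96
  = 6.21
step(z) = 1 (z≥0)

1


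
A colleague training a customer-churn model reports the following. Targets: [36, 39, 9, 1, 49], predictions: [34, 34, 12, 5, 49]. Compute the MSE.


Squared errors: (36-34)²=4, (39-34)²=25, (9-12)²=9, (1-5)²=16, (49-49)²=0
Sum = 54
MSE = 54/5 = 54/5

54/5


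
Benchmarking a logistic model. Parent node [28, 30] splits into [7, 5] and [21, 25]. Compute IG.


Parent = [28, 30], H_parent = 0.9991
H_left = 0.9799 (n=12), H_right = 0.9945 (n=46)
H_children = (12/58)·0.9799 + (46/58)·0.9945 = 0.9915
IG = 0.9991 - 0.9915 = 0.0076

0.0076


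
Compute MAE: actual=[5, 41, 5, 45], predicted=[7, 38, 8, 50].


Absolute errors: |5-7|=2, |41-38|=3, |5-8|=3, |45-50|=5
Sum = 13
MAE = 13/4 = 13/4

13/4


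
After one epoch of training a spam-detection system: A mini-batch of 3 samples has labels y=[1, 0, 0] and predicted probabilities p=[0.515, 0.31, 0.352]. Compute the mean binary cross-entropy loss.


L[0] = -ln(0.515) = 0.6636
L[1] = -ln(1-0.31) = -ln(0.69) = 0.3711
L[2] = -ln(1-0.352) = -ln(0.648) = 0.4339
mean = (0.6636 + 0.3711 + 0.4339)/3 = 0.4895

0.4895


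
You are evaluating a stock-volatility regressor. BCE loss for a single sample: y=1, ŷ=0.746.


BCE = -[y·ln(p) + (1-y)·ln(1-p)]
= -1·ln(0.746) - 0
= -ln(0.746) = 0.293

0.293


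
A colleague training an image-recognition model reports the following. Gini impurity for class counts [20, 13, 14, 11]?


Probabilities: [20/58, 13/58, 14/58, 11/58] ≈ [0.3448, 0.2241, 0.2414, 0.1897]
Σpᵢ² = (400 + 169 + 196 + 121)/58² = 886/3364
Gini = 1 - Σpᵢ² = 1 - 886/3364 = 0.7366

0.7366


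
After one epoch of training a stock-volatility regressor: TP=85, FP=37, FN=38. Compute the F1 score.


Precision = 85/122 = 0.6967
Recall = 85/123 = 0.6911
F1 = 2·P·R/(P+R) = 2·TP/(2·TP+FP+FN) = 170/(170+37+38) = 170/245 = 0.6939

0.6939


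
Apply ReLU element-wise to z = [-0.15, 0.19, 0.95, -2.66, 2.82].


ReLU(-0.15) = max(0, -0.15) = 0.0
ReLU(0.19) = max(0, 0.19) = 0.19
ReLU(0.95) = max(0, 0.95) = 0.95
ReLU(-2.66) = max(0, -2.66) = 0.0
ReLU(2.82) = max(0, 2.82) = 2.82
result = [0.0, 0.19, 0.95, 0.0, 2.82]

[0.0, 0.19, 0.95, 0.0, 2.82]


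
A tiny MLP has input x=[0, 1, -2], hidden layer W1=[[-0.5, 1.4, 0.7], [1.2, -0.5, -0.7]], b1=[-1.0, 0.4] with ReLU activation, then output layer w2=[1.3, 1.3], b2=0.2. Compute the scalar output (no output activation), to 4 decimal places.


z1[0] = (-0.5)·(0) + (1.4)·(1) + (0.7)·(-2) - 1.0 = -1.0
z1[1] = (1.2)·(0) + (-0.5)·(1) + (-0.7)·(-2) + 0.4 = 1.3
h = ReLU(z1) = [0.0, 1.3]
output = (1.3)·(0.0) + (1.3)·(1.3) + 0.2 = 1.89

1.89


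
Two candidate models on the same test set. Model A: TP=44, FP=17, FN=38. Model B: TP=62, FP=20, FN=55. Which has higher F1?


Model A: P=44/61=0.7213, R=44/82=0.5366, F1=2PR/(P+R)=2TP/(2TP+FP+FN)=88/143=0.6154
Model B: P=62/82=0.7561, R=62/117=0.5299, F1=2PR/(P+R)=2TP/(2TP+FP+FN)=124/199=0.6231
0.6154 < 0.6231 → Model B

Model B


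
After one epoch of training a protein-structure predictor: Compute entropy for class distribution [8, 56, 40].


Probabilities: [8/104, 56/104, 40/104] ≈ [0.0769, 0.5385, 0.3846]
H = -((8/104)·log₂(8/104) + (56/104)·log₂(56/104) + (40/104)·log₂(40/104))
  = 1.2957 bits

1.2957 bits


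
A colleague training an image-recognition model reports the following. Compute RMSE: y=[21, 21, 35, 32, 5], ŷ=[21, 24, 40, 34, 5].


MSE = 38/5 = 7.6
RMSE = √(38/5) = 2.7568

2.7568


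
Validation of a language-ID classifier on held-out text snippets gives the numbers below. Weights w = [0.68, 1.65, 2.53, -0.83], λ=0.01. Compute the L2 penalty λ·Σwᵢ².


‖w‖₂² = (0.68)² + (1.65)² + (2.53)² + (-0.83)²
     = 0.4624 + 2.7225 + 6.4009 + 0.6889
     = 10.2747
λ·‖w‖₂² = 0.01·10.2747 = 0.102747

0.102747


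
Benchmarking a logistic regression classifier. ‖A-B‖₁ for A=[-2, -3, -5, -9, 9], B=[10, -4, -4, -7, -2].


d = |-2-10| + |-3+ 4| + |-5+ 4| + |-9+ 7| + |9+ 2|
  = 12 + 1 + 1 + 2 + 11
  = 27

27


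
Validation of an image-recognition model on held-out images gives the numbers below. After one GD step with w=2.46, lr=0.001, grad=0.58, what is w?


w_new = w - α·∇
= 2.46 - 0.001·0.58
= 2.46 - 0.00058
= 2.45942

2.45942


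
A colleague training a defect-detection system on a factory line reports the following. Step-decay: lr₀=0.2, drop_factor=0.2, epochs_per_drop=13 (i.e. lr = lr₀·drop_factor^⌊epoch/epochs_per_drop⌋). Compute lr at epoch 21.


n_drops = ⌊21/13⌋ = 1
lr = 0.2·0.2^1 = 0.2·0.2 = 0.04

0.04


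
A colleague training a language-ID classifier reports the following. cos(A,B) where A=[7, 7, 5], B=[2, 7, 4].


A·B = 7·2 + 7·7 + 5·4 = 83
‖A‖ = √123 = 11.0905, ‖B‖ = √69 = 8.3066
cos = 83/(√123·√69) = 83/√8487 = 0.901

0.901


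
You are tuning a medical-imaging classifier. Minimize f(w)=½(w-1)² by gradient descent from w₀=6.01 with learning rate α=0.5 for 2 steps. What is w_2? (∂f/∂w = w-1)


step 1: grad = 6.01-1 = 5.01; w = 6.01 - 0.5·(5.01) = 3.505
step 2: grad = 3.505-1 = 2.505; w = 3.505 - 0.5·(2.505) = 2.2525

2.2525


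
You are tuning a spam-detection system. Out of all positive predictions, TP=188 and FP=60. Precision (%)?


Precision = TP/(TP+FP)
= 188/(188+60)
= 188/248 = 75.81%

75.81%


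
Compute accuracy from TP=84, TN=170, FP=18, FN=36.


Accuracy = (TP+TN)/(TP+TN+FP+FN)
= (84+170)/(308)
= 254/308 = 82.47%

82.47%


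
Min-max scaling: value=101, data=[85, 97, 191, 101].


min=85, max=191
(101-85)/(191-85) = 16/106 = 0.1509

0.1509


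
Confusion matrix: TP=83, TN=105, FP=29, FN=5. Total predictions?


Total = TP + TN + FP + FN
= 83 + 105 + 29 + 5
= 222
(Predicted positive: 112, predicted negative: 110)

222


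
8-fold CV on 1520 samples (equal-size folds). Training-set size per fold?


Fold size = 1520/8 = 190
Training per fold = 1520 - 190 = 1330

1330


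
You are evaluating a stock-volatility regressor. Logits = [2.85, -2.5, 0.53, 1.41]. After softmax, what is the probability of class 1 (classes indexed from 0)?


Exponentials: e^2.85=17.2878, e^-2.5=0.0821, e^0.53=1.6989, e^1.41=4.096
Sum = 23.1648
Softmax = [0.7463, 0.0035, 0.0733, 0.1768]
p[1] = 0.0821/23.1648 = 0.0035

0.0035


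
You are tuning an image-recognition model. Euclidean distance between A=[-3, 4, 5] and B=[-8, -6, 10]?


d = √((-3+ 8)² + (4+ 6)² + (5-10)²)
  = √(25 + 100 + 25)
  = √150 = 12.2474

12.2474


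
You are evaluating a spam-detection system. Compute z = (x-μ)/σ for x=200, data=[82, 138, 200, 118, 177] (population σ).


μ = 143, σ = 41.8951
z = (200 - 143)/41.8951 = 1.3605

1.3605


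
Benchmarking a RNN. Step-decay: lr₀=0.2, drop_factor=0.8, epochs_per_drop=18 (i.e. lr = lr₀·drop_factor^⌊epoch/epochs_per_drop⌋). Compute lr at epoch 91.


n_drops = ⌊91/18⌋ = 5
lr = 0.2·0.8^5 = 0.2·0.32768 = 0.065536

0.065536


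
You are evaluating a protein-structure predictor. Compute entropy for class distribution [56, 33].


Probabilities: [56/89, 33/89] ≈ [0.6292, 0.3708]
H = -((56/89)·log₂(56/89) + (33/89)·log₂(33/89))
  = 0.9513 bits

0.9513 bits


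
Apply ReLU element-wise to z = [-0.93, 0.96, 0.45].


ReLU(-0.93) = max(0, -0.93) = 0.0
ReLU(0.96) = max(0, 0.96) = 0.96
ReLU(0.45) = max(0, 0.45) = 0.45
result = [0.0, 0.96, 0.45]

[0.0, 0.96, 0.45]


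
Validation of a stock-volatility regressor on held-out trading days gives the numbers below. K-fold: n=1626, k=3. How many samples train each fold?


Fold size = 1626/3 = 542
Training per fold = 1626 - 542 = 1084

1084


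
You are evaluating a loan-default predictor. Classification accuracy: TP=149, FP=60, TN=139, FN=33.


Accuracy = (TP+TN)/(TP+TN+FP+FN)
= (149+139)/(381)
= 288/381 = 75.59%

75.59%


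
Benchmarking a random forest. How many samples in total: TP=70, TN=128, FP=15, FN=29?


Total = TP + TN + FP + FN
= 70 + 128 + 15 + 29
= 242
(Predicted positive: 85, predicted negative: 157)

242


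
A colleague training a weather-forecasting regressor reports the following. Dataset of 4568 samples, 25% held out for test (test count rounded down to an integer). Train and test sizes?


Test = ⌊4568·25/100⌋ = 1142
Train = 4568 - 1142 = 3426

Train: 3426, Test: 1142


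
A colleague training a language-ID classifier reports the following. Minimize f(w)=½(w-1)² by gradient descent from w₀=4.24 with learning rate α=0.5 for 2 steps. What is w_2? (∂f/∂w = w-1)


step 1: grad = 4.24-1 = 3.24; w = 4.24 - 0.5·(3.24) = 2.62
step 2: grad = 2.62-1 = 1.62; w = 2.62 - 0.5·(1.62) = 1.81

1.81


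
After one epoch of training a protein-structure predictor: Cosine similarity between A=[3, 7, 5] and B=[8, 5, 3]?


A·B = 3·8 + 7·5 + 5·3 = 74
‖A‖ = √83 = 9.1104, ‖B‖ = √98 = 9.8995
cos = 74/(√83·√98) = 74/√8134 = 0.8205

0.8205


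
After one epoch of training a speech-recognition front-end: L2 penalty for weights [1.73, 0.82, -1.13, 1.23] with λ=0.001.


‖w‖₂² = (1.73)² + (0.82)² + (-1.13)² + (1.23)²
     = 2.9929 + 0.6724 + 1.2769 + 1.5129
     = 6.4551
λ·‖w‖₂² = 0.001·6.4551 = 0.006455

0.006455


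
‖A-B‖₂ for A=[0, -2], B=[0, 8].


d = √((0-0)² + (-2-8)²)
  = √(0 + 100)
  = √100 = 10.0

10.0


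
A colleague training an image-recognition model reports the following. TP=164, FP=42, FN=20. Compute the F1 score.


Precision = 164/206 = 0.7961
Recall = 164/184 = 0.8913
F1 = 2·P·R/(P+R) = 2·TP/(2·TP+FP+FN) = 328/(328+42+20) = 328/390 = 0.841

0.841


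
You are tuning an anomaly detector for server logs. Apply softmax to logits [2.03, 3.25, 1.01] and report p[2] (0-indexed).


Exponentials: e^2.03=7.6141, e^3.25=25.7903, e^1.01=2.7456
Sum = 36.15
Softmax = [0.2106, 0.7134, 0.076]
p[2] = 2.7456/36.15 = 0.076

0.076


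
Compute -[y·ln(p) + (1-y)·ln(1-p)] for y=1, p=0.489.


BCE = -[y·ln(p) + (1-y)·ln(1-p)]
= -1·ln(0.489) - 0
= -ln(0.489) = 0.7154

0.7154


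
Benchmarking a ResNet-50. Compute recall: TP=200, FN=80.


Recall = TP/(TP+FN)
= 200/(200+80)
= 200/280 = 71.43%

71.43%


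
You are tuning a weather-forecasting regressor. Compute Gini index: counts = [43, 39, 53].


Probabilities: [43/135, 39/135, 53/135] ≈ [0.3185, 0.2889, 0.3926]
Σpᵢ² = (1849 + 1521 + 2809)/135² = 6179/18225
Gini = 1 - Σpᵢ² = 1 - 6179/18225 = 0.661

0.661


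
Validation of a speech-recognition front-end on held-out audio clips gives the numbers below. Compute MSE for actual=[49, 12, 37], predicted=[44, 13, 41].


Squared errors: (49-44)²=25, (12-13)²=1, (37-41)²=16
Sum = 42
MSE = 42/3 = 14

14


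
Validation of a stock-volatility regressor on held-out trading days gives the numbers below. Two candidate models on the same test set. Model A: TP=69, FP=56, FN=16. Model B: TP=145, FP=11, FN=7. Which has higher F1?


Model A: P=69/125=0.552, R=69/85=0.8118, F1=2PR/(P+R)=2TP/(2TP+FP+FN)=138/210=0.6571
Model B: P=145/156=0.9295, R=145/152=0.9539, F1=2PR/(P+R)=2TP/(2TP+FP+FN)=290/308=0.9416
0.6571 < 0.9416 → Model B

Model B


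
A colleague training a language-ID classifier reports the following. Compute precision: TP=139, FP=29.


Precision = TP/(TP+FP)
= 139/(139+29)
= 139/168 = 82.74%

82.74%


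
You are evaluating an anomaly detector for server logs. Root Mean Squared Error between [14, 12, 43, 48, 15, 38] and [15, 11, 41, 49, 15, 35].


MSE = 16/6 = 2.6667
RMSE = √(16/6) = 1.633

1.633


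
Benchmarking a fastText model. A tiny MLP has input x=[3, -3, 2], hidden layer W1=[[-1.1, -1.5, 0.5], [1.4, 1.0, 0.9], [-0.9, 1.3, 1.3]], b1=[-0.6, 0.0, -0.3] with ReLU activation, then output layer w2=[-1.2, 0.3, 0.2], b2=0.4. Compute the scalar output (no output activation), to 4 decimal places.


z1[0] = (-1.1)·(3) + (-1.5)·(-3) + (0.5)·(2) - 0.6 = 1.6
z1[1] = (1.4)·(3) + (1.0)·(-3) + (0.9)·(2) + 0.0 = 3.0
z1[2] = (-0.9)·(3) + (1.3)·(-3) + (1.3)·(2) - 0.3 = -4.3
h = ReLU(z1) = [1.6, 3.0, 0.0]
output = (-1.2)·(1.6) + (0.3)·(3.0) + (0.2)·(0.0) + 0.4 = -0.62

-0.62


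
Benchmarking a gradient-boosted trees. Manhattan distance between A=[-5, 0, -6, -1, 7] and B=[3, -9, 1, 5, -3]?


d = |-5-3| + |0+ 9| + |-6-1| + |-1-5| + |7+ 3|
  = 8 + 9 + 7 + 6 + 10
  = 40

40


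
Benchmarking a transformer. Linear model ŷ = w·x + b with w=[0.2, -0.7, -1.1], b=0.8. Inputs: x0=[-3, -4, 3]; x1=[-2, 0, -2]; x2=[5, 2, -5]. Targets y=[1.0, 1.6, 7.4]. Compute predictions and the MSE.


ŷ0 = (0.2)·(-3) + (-0.7)·(-4) + (-1.1)·(3) + 0.8 = -0.3
ŷ1 = (0.2)·(-2) + (-0.7)·(0) + (-1.1)·(-2) + 0.8 = 2.6
ŷ2 = (0.2)·(5) + (-0.7)·(2) + (-1.1)·(-5) + 0.8 = 5.9
errors² = [1.69, 1.0, 2.25]
MSE = 4.9400/3 = 1.6467

1.6467


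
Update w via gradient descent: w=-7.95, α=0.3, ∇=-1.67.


w_new = w - α·∇
= -7.95 - 0.3·-1.67
= -7.95 + 0.501
= -7.449

-7.449


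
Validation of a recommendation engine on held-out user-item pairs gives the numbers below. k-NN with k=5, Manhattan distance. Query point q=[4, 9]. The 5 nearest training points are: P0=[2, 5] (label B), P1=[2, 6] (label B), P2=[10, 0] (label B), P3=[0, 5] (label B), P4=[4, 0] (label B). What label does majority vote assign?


d(q,P0) = 6  (label B)
d(q,P1) = 5  (label B)
d(q,P2) = 15  (label B)
d(q,P3) = 8  (label B)
d(q,P4) = 9  (label B)
Votes: A=0, B=5
Majority → B

B


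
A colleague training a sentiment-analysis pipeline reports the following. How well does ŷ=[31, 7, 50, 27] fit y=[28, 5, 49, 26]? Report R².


ȳ = 27
SS_res = Σ(y-ŷ)² = 15
SS_tot = Σ(y-ȳ)² = 970
R² = 1 - SS_res/SS_tot = 1 - 0.0155 = 0.9845

0.9845


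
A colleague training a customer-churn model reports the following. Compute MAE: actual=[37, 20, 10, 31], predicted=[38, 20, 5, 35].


Absolute errors: |37-38|=1, |20-20|=0, |10-5|=5, |31-35|=4
Sum = 10
MAE = 10/4 = 5/2

5/2


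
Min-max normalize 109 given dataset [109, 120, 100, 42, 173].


min=42, max=173
(109-42)/(173-42) = 67/131 = 0.5115

0.5115


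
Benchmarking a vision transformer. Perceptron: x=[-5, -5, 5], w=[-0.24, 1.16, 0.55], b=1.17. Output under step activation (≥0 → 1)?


z = (-5)·(-0.24) + (-5)·(1.16) + (5)·(0.55) + 1.17
  = -0.68
step(z) = 0 (z<0)

0


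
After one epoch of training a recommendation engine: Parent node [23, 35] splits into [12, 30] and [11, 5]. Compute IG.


Parent = [23, 35], H_parent = 0.9689
H_left = 0.8631 (n=42), H_right = 0.896 (n=16)
H_children = (42/58)·0.8631 + (16/58)·0.896 = 0.8722
IG = 0.9689 - 0.8722 = 0.0967

0.0967


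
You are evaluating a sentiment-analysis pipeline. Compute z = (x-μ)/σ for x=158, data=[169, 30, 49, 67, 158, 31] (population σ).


μ = 84, σ = 57.6484
z = (158 - 84)/57.6484 = 1.2836

1.2836


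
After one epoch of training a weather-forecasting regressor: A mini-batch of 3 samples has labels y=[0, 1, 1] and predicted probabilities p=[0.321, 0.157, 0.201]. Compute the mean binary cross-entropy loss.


L[0] = -ln(1-0.321) = -ln(0.679) = 0.3871
L[1] = -ln(0.157) = 1.8515
L[2] = -ln(0.201) = 1.6045
mean = (0.3871 + 1.8515 + 1.6045)/3 = 1.281

1.281


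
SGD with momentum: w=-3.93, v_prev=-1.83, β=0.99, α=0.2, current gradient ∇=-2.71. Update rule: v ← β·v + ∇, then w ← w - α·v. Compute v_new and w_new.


v_new = 0.99·-1.83 - 2.71 = -1.8117 - 2.71 = -4.5217
w_new = -3.93 - 0.2·-4.5217 = -3.93 + 0.90434 = -3.02566

v_new=-4.5217, w_new=-3.02566


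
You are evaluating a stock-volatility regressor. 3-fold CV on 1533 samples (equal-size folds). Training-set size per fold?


Fold size = 1533/3 = 511
Training per fold = 1533 - 511 = 1022

1022


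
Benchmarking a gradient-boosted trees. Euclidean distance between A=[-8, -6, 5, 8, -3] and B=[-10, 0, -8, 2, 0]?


d = √((-8+ 10)² + (-6-0)² + (5+ 8)² + (8-2)² + (-3-0)²)
  = √(4 + 36 + 169 + 36 + 9)
  = √254 = 15.9374

15.9374


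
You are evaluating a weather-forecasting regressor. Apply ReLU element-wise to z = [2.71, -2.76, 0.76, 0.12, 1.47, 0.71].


ReLU(2.71) = max(0, 2.71) = 2.71
ReLU(-2.76) = max(0, -2.76) = 0.0
ReLU(0.76) = max(0, 0.76) = 0.76
ReLU(0.12) = max(0, 0.12) = 0.12
ReLU(1.47) = max(0, 1.47) = 1.47
ReLU(0.71) = max(0, 0.71) = 0.71
result = [2.71, 0.0, 0.76, 0.12, 1.47, 0.71]

[2.71, 0.0, 0.76, 0.12, 1.47, 0.71]


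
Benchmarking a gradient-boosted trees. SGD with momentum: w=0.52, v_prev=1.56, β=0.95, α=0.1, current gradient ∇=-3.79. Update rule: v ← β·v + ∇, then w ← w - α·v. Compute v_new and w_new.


v_new = 0.95·1.56 - 3.79 = 1.482 - 3.79 = -2.308
w_new = 0.52 - 0.1·-2.308 = 0.52 + 0.2308 = 0.7508

v_new=-2.308, w_new=0.7508


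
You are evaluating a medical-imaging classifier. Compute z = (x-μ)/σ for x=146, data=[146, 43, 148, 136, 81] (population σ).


μ = 110.8, σ = 41.8158
z = (146 - 110.8)/41.8158 = 0.8418

0.8418


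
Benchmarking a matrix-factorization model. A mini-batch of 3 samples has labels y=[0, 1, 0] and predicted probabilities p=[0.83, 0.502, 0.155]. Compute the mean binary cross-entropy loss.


L[0] = -ln(1-0.83) = -ln(0.17) = 1.772
L[1] = -ln(0.502) = 0.6892
L[2] = -ln(1-0.155) = -ln(0.845) = 0.1684
mean = (1.772 + 0.6892 + 0.1684)/3 = 0.8765

0.8765


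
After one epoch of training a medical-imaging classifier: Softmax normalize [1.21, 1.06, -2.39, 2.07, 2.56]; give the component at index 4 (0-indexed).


Exponentials: e^1.21=3.3535, e^1.06=2.8864, e^-2.39=0.0916, e^2.07=7.9248, e^2.56=12.9358
Sum = 27.1921
Softmax = [0.1233, 0.1061, 0.0034, 0.2914, 0.4757]
p[4] = 12.9358/27.1921 = 0.4757

0.4757


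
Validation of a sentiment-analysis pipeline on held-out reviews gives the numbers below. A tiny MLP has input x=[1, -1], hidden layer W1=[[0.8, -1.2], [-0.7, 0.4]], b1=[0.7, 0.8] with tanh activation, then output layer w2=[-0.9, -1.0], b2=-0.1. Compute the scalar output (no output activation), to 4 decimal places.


z1[0] = (0.8)·(1) + (-1.2)·(-1) + 0.7 = 2.7
z1[1] = (-0.7)·(1) + (0.4)·(-1) + 0.8 = -0.3
h = tanh(z1) = [0.991, -0.2913]
output = (-0.9)·(0.991) + (-1.0)·(-0.2913) - 0.1 = -0.7006

-0.7006


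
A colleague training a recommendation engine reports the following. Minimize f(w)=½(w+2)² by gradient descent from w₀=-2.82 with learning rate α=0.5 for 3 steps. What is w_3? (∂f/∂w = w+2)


step 1: grad = -2.82+2 = -0.82; w = -2.82 - 0.5·(-0.82) = -2.41
step 2: grad = -2.41+2 = -0.41; w = -2.41 - 0.5·(-0.41) = -2.205
step 3: grad = -2.205+2 = -0.205; w = -2.205 - 0.5·(-0.205) = -2.1025

-2.1025


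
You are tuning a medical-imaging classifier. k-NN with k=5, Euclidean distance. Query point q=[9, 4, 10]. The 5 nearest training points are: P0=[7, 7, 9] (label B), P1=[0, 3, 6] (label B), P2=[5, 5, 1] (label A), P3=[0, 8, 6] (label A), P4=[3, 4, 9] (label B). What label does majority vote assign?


d(q,P0) = 3.7417  (label B)
d(q,P1) = 9.8995  (label B)
d(q,P2) = 9.8995  (label A)
d(q,P3) = 10.6301  (label A)
d(q,P4) = 6.0828  (label B)
Votes: A=2, B=3
Majority → B

B


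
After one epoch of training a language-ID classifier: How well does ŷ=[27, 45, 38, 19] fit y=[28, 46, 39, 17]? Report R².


ȳ = 32.5
SS_res = Σ(y-ŷ)² = 7
SS_tot = Σ(y-ȳ)² = 485
R² = 1 - SS_res/SS_tot = 1 - 0.0144 = 0.9856

0.9856


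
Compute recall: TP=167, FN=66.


Recall = TP/(TP+FN)
= 167/(167+66)
= 167/233 = 71.67%

71.67%


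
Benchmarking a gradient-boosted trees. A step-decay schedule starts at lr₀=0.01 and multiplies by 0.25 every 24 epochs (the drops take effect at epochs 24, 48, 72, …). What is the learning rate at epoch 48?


n_drops = ⌊48/24⌋ = 2
lr = 0.01·0.25^2 = 0.01·0.0625 = 0.000625

0.000625


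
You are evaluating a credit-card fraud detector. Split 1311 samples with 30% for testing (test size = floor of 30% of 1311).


Test = ⌊1311·30/100⌋ = 393
Train = 1311 - 393 = 918

Train: 918, Test: 393


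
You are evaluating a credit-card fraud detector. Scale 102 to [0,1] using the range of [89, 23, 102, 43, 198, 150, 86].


min=23, max=198
(102-23)/(198-23) = 79/175 = 0.4514

0.4514


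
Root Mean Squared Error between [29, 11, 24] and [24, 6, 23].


MSE = 51/3 = 17
RMSE = √(51/3) = 4.1231

4.1231


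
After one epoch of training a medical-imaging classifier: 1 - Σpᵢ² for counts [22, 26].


Probabilities: [22/48, 26/48] ≈ [0.4583, 0.5417]
Σpᵢ² = (484 + 676)/48² = 1160/2304
Gini = 1 - Σpᵢ² = 1 - 1160/2304 = 0.4965

0.4965


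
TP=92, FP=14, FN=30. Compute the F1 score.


Precision = 92/106 = 0.8679
Recall = 92/122 = 0.7541
F1 = 2·P·R/(P+R) = 2·TP/(2·TP+FP+FN) = 184/(184+14+30) = 184/228 = 0.807

0.807


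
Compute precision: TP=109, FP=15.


Precision = TP/(TP+FP)
= 109/(109+15)
= 109/124 = 87.9%

87.9%


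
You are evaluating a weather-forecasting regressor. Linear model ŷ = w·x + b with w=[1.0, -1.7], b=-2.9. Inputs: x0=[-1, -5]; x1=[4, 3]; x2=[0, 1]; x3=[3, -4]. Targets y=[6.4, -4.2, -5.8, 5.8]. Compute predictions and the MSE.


ŷ0 = (1.0)·(-1) + (-1.7)·(-5) - 2.9 = 4.6
ŷ1 = (1.0)·(4) + (-1.7)·(3) - 2.9 = -4.0
ŷ2 = (1.0)·(0) + (-1.7)·(1) - 2.9 = -4.6
ŷ3 = (1.0)·(3) + (-1.7)·(-4) - 2.9 = 6.9
errors² = [3.24, 0.04, 1.44, 1.21]
MSE = 5.9300/4 = 1.4825

1.4825


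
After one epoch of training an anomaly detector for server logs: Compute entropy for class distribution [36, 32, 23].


Probabilities: [36/91, 32/91, 23/91] ≈ [0.3956, 0.3516, 0.2527]
H = -((36/91)·log₂(36/91) + (32/91)·log₂(32/91) + (23/91)·log₂(23/91))
  = 1.561 bits

1.561 bits


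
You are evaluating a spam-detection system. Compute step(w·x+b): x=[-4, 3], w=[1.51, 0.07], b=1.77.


z = (-4)·(1.51) + (3)·(0.07) + 1.77
  = -4.06
step(z) = 0 (z<0)

0


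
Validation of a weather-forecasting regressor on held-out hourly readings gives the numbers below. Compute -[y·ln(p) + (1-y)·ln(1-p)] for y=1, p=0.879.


BCE = -[y·ln(p) + (1-y)·ln(1-p)]
= -1·ln(0.879) - 0
= -ln(0.879) = 0.129

0.129


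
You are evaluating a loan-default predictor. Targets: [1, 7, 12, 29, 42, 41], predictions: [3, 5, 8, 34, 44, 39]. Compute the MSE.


Squared errors: (1-3)²=4, (7-5)²=4, (12-8)²=16, (29-34)²=25, (42-44)²=4, (41-39)²=4
Sum = 57
MSE = 57/6 = 19/2

19/2


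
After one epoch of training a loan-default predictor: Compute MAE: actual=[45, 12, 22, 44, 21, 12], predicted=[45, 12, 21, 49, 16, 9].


Absolute errors: |45-45|=0, |12-12|=0, |22-21|=1, |44-49|=5, |21-16|=5, |12-9|=3
Sum = 14
MAE = 14/6 = 7/3

7/3


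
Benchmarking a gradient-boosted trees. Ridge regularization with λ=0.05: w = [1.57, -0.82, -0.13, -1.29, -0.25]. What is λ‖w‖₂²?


‖w‖₂² = (1.57)² + (-0.82)² + (-0.13)² + (-1.29)² + (-0.25)²
     = 2.4649 + 0.6724 + 0.0169 + 1.6641 + 0.0625
     = 4.8808
λ·‖w‖₂² = 0.05·4.8808 = 0.24404

0.24404


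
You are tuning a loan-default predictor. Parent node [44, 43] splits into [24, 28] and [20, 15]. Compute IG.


Parent = [44, 43], H_parent = 0.9999
H_left = 0.9957 (n=52), H_right = 0.9852 (n=35)
H_children = (52/87)·0.9957 + (35/87)·0.9852 = 0.9915
IG = 0.9999 - 0.9915 = 0.0084

0.0084


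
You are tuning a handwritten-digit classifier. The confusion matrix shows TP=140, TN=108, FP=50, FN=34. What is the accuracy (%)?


Accuracy = (TP+TN)/(TP+TN+FP+FN)
= (140+108)/(332)
= 248/332 = 74.7%

74.7%


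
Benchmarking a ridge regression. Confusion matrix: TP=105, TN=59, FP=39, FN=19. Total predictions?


Total = TP + TN + FP + FN
= 105 + 59 + 39 + 19
= 222
(Predicted positive: 144, predicted negative: 78)

222


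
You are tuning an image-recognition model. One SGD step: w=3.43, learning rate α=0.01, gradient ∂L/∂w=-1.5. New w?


w_new = w - α·∇
= 3.43 - 0.01·-1.5
= 3.43 + 0.015
= 3.445

3.445


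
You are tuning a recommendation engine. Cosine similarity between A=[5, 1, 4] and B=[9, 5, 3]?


A·B = 5·9 + 1·5 + 4·3 = 62
‖A‖ = √42 = 6.4807, ‖B‖ = √115 = 10.7238
cos = 62/(√42·√115) = 62/√4830 = 0.8921

0.8921


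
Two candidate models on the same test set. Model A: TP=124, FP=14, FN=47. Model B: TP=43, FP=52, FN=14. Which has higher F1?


Model A: P=124/138=0.8986, R=124/171=0.7251, F1=2PR/(P+R)=2TP/(2TP+FP+FN)=248/309=0.8026
Model B: P=43/95=0.4526, R=43/57=0.7544, F1=2PR/(P+R)=2TP/(2TP+FP+FN)=86/152=0.5658
0.8026 > 0.5658 → Model A

Model A


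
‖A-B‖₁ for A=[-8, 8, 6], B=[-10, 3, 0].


d = |-8+ 10| + |8-3| + |6-0|
  = 2 + 5 + 6
  = 13

13


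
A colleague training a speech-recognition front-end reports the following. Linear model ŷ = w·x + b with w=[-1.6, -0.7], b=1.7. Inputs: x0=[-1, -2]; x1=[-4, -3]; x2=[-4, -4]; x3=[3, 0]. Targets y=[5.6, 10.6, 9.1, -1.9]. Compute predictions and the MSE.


ŷ0 = (-1.6)·(-1) + (-0.7)·(-2) + 1.7 = 4.7
ŷ1 = (-1.6)·(-4) + (-0.7)·(-3) + 1.7 = 10.2
ŷ2 = (-1.6)·(-4) + (-0.7)·(-4) + 1.7 = 10.9
ŷ3 = (-1.6)·(3) + (-0.7)·(0) + 1.7 = -3.1
errors² = [0.81, 0.16, 3.24, 1.44]
MSE = 5.6500/4 = 1.4125

1.4125


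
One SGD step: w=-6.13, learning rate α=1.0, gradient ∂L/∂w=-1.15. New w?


w_new = w - α·∇
= -6.13 - 1.0·-1.15
= -6.13 + 1.15
= -4.98

-4.98


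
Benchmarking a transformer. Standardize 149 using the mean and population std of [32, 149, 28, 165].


μ = 93.5, σ = 63.7672
z = (149 - 93.5)/63.7672 = 0.8704

0.8704


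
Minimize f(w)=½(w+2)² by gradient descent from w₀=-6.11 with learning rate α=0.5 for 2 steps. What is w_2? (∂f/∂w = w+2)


step 1: grad = -6.11+2 = -4.11; w = -6.11 - 0.5·(-4.11) = -4.055
step 2: grad = -4.055+2 = -2.055; w = -4.055 - 0.5·(-2.055) = -3.0275

-3.0275


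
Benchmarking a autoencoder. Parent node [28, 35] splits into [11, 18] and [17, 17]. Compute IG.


Parent = [28, 35], H_parent = 0.9911
H_left = 0.9576 (n=29), H_right = 1 (n=34)
H_children = (29/63)·0.9576 + (34/63)·1 = 0.9805
IG = 0.9911 - 0.9805 = 0.0106

0.0106


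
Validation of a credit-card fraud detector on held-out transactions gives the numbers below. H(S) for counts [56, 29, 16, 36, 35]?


Probabilities: [56/172, 29/172, 16/172, 36/172, 35/172] ≈ [0.3256, 0.1686, 0.093, 0.2093, 0.2035]
H = -((56/172)·log₂(56/172) + (29/172)·log₂(29/172) + (16/172)·log₂(16/172) + (36/172)·log₂(36/172) + (35/172)·log₂(35/172))
  = 2.2185 bits

2.2185 bits


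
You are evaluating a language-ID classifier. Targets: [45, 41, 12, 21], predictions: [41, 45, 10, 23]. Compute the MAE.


Absolute errors: |45-41|=4, |41-45|=4, |12-10|=2, |21-23|=2
Sum = 12
MAE = 12/4 = 3

3


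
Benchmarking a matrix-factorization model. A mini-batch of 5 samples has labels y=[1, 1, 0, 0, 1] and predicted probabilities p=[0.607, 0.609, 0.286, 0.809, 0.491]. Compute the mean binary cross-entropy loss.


L[0] = -ln(0.607) = 0.4992
L[1] = -ln(0.609) = 0.4959
L[2] = -ln(1-0.286) = -ln(0.714) = 0.3369
L[3] = -ln(1-0.809) = -ln(0.191) = 1.6555
L[4] = -ln(0.491) = 0.7113
mean = (0.4992 + 0.4959 + 0.3369 + 1.6555 + 0.7113)/5 = 0.7398

0.7398


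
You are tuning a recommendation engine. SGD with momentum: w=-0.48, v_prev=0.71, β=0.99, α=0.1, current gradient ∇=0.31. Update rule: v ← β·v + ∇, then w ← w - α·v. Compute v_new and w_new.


v_new = 0.99·0.71 + 0.31 = 0.7029 + 0.31 = 1.0129
w_new = -0.48 - 0.1·1.0129 = -0.48 - 0.10129 = -0.58129

v_new=1.0129, w_new=-0.58129


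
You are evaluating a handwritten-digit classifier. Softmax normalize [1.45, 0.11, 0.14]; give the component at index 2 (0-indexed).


Exponentials: e^1.45=4.2631, e^0.11=1.1163, e^0.14=1.1503
Sum = 6.5297
Softmax = [0.6529, 0.171, 0.1762]
p[2] = 1.1503/6.5297 = 0.1762

0.1762
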